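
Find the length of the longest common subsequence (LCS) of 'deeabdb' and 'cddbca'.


DP table for LCS of 'deeabdb' and 'cddbca':
       c  d  d  b  c  a
    0  0  0  0  0  0  0
  d 0  0  1  1  1  1  1
  e 0  0  1  1  1  1  1
  e 0  0  1  1  1  1  1
  a 0  0  1  1  1  1  2
  b 0  0  1  1  2  2  2
  d 0  0  1  2  2  2  2
  b 0  0  1  2  3  3  3
LCS: 'ddb'
LCS length = 3

3


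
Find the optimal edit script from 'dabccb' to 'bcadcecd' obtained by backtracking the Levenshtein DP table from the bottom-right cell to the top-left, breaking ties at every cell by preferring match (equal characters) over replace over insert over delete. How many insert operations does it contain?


Edit distance = 5. Backtracking from cell (6, 8) with preference match > replace > insert > delete,
then listing the resulting alignment 'dabccb' -> 'bcadcecd' left to right:
  Step 1: insert 'b' [insertion #1]
  Step 2: replace d->c
  Step 3: keep 'a'
  Step 4: replace b->d
  Step 5: keep 'c'
  Step 6: insert 'e' [insertion #2]
  Step 7: keep 'c'
  Step 8: replace b->d
Total insertions: 2

2


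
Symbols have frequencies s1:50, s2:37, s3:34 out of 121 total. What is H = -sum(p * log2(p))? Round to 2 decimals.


Computing entropy H = -sum(p_i * log2(p_i)):
  s1: p = 50/121 = 0.4132, -p*log2(p) = 0.5269
  s2: p = 37/121 = 0.3058, -p*log2(p) = 0.5227
  s3: p = 34/121 = 0.2810, -p*log2(p) = 0.5146
H = sum of terms = 1.5642
Rounded to 2 decimals: 1.56

1.56


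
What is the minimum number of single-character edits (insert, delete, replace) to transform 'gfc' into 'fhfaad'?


Building DP table for s1='gfc' (len 3) and s2='fhfaad' (len 6):
       f  h  f  a  a  d
    0  1  2  3  4  5  6
  g 1  1  2  3  4  5  6
  f 2  1  2  2  3  4  5
  c 3  2  2  3  3  4  5
Edit distance = dp[3][6] = 5

5


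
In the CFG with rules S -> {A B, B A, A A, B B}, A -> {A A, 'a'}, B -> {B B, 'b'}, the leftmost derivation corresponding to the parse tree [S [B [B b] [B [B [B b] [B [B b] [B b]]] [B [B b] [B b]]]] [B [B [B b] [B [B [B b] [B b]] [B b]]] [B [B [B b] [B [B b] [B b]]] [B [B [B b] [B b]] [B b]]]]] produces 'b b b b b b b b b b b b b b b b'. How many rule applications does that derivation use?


Every bracketed nonterminal node [X ...] in the tree is produced by exactly one rule application.
Reading the tree off as a leftmost derivation:
  Step 1: S  =>  B B   (applied S -> B B)
  Step 2: B B  =>  B B B   (applied B -> B B)
  Step 3: B B B  =>  b B B   (applied B -> b)
  Step 4: b B B  =>  b B B B   (applied B -> B B)
  Step 5: b B B B  =>  b B B B B   (applied B -> B B)
  Step 6: b B B B B  =>  b b B B B   (applied B -> b)
  Step 7: b b B B B  =>  b b B B B B   (applied B -> B B)
  Step 8: b b B B B B  =>  b b b B B B   (applied B -> b)
  Step 9: b b b B B B  =>  b b b b B B   (applied B -> b)
  Step 10: b b b b B B  =>  b b b b B B B   (applied B -> B B)
  Step 11: b b b b B B B  =>  b b b b b B B   (applied B -> b)
  Step 12: b b b b b B B  =>  b b b b b b B   (applied B -> b)
  Step 13: b b b b b b B  =>  b b b b b b B B   (applied B -> B B)
  Step 14: b b b b b b B B  =>  b b b b b b B B B   (applied B -> B B)
  Step 15: b b b b b b B B B  =>  b b b b b b b B B   (applied B -> b)
  Step 16: b b b b b b b B B  =>  b b b b b b b B B B   (applied B -> B B)
  Step 17: b b b b b b b B B B  =>  b b b b b b b B B B B   (applied B -> B B)
  Step 18: b b b b b b b B B B B  =>  b b b b b b b b B B B   (applied B -> b)
  Step 19: b b b b b b b b B B B  =>  b b b b b b b b b B B   (applied B -> b)
  Step 20: b b b b b b b b b B B  =>  b b b b b b b b b b B   (applied B -> b)
  Step 21: b b b b b b b b b b B  =>  b b b b b b b b b b B B   (applied B -> B B)
  Step 22: b b b b b b b b b b B B  =>  b b b b b b b b b b B B B   (applied B -> B B)
  Step 23: b b b b b b b b b b B B B  =>  b b b b b b b b b b b B B   (applied B -> b)
  Step 24: b b b b b b b b b b b B B  =>  b b b b b b b b b b b B B B   (applied B -> B B)
  Step 25: b b b b b b b b b b b B B B  =>  b b b b b b b b b b b b B B   (applied B -> b)
  Step 26: b b b b b b b b b b b b B B  =>  b b b b b b b b b b b b b B   (applied B -> b)
  Step 27: b b b b b b b b b b b b b B  =>  b b b b b b b b b b b b b B B   (applied B -> B B)
  Step 28: b b b b b b b b b b b b b B B  =>  b b b b b b b b b b b b b B B B   (applied B -> B B)
  Step 29: b b b b b b b b b b b b b B B B  =>  b b b b b b b b b b b b b b B B   (applied B -> b)
  Step 30: b b b b b b b b b b b b b b B B  =>  b b b b b b b b b b b b b b b B   (applied B -> b)
  Step 31: b b b b b b b b b b b b b b b B  =>  b b b b b b b b b b b b b b b b   (applied B -> b)
Final yield: b b b b b b b b b b b b b b b b
Total rewrite steps: 31

31


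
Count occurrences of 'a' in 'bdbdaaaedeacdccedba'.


Scanning 'bdbdaaaedeacdccedba' for 'a':
  Position 4: 'a' -> MATCH (count: 1)
  Position 5: 'a' -> MATCH (count: 2)
  Position 6: 'a' -> MATCH (count: 3)
  Position 10: 'a' -> MATCH (count: 4)
  Position 18: 'a' -> MATCH (count: 5)
Total occurrences of 'a': 5

5


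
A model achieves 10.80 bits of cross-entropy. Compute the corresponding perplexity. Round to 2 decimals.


Perplexity formula: PP = 2^H
H = 10.80
PP = 2^10.80
Decompose: 2^10.80 = 2^10 * 2^0.80
2^10 = 1024, 2^0.80 ~ 1.7411011
PP ~ 1024 * 1.7411011 = 1782.8875264
Rounded to 2 decimals: 1782.89

1782.89


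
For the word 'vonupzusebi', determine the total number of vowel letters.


Scanning each character of 'vonupzusebi':
  Position 1: 'v' -> consonant (running count: 0)
  Position 2: 'o' -> vowel (running count: 1)
  Position 3: 'n' -> consonant (running count: 1)
  Position 4: 'u' -> vowel (running count: 2)
  Position 5: 'p' -> consonant (running count: 2)
  Position 6: 'z' -> consonant (running count: 2)
  Position 7: 'u' -> vowel (running count: 3)
  Position 8: 's' -> consonant (running count: 3)
  Position 9: 'e' -> vowel (running count: 4)
  Position 10: 'b' -> consonant (running count: 4)
  Position 11: 'i' -> vowel (running count: 5)
Total vowels: 5

5


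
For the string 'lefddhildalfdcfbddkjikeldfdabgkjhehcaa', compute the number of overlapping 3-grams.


String 'lefddhildalfdcfbddkjikeldfdabgkjhehcaa' has length L = 38.
Number of overlapping n-grams = L - n + 1
Substituting: 38 - 3 + 1 = 36

36


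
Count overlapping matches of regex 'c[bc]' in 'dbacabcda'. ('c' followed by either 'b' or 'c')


Pattern: c[bc] means 'c' followed by either 'b' or 'c'.
Scanning 'dbacabcda' position-by-position:
  Pos 0: window 'db' -> no
  Pos 1: window 'ba' -> no
  Pos 2: window 'ac' -> no
  Pos 3: window 'ca' -> no
  Pos 4: window 'ab' -> no
  Pos 5: window 'bc' -> no
  Pos 6: window 'cd' -> no
  Pos 7: window 'da' -> no
  Pos 8: window 'a' -> no
Total matches: 0

0


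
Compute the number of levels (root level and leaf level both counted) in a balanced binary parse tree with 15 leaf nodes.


In a balanced binary tree with n leaves the deepest leaf is ceil(log2(n)) edges below the root,
so counting node levels inclusive of root and leaves gives ceil(log2(n)) + 1 levels.
log2(15) = 3.9069
ceil(3.9069) = 4
levels = 4 + 1 = 5

5


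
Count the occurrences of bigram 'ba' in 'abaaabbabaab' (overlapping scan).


Scanning 'abaaabbabaab' for bigram 'ba':
  Position 0: 'ab' -> no
  Position 1: 'ba' -> MATCH
  Position 2: 'aa' -> no
  Position 3: 'aa' -> no
  Position 4: 'ab' -> no
  Position 5: 'bb' -> no
  Position 6: 'ba' -> MATCH
  Position 7: 'ab' -> no
  Position 8: 'ba' -> MATCH
  Position 9: 'aa' -> no
  Position 10: 'ab' -> no
Total matches: 3

3


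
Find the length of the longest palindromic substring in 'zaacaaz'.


Scanning 'zaacaaz' for palindromic substrings.
Substring at positions 0-6: 'zaacaaz'.
Check: reverse('zaacaaz') = 'zaacaaz' -> palindrome confirmed.
No longer palindromic substring exists; longest length = 7

7


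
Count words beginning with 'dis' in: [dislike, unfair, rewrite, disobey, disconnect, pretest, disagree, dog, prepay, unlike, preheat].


Checking each word for prefix 'dis':
  'dislike' -> YES, starts with 'dis' (count: 1)
  'unfair' -> no (count: 1)
  'rewrite' -> no (count: 1)
  'disobey' -> YES, starts with 'dis' (count: 2)
  'disconnect' -> YES, starts with 'dis' (count: 3)
  'pretest' -> no (count: 3)
  'disagree' -> YES, starts with 'dis' (count: 4)
  'dog' -> no (count: 4)
  'prepay' -> no (count: 4)
  'unlike' -> no (count: 4)
  'preheat' -> no (count: 4)
Total with prefix 'dis': 4

4


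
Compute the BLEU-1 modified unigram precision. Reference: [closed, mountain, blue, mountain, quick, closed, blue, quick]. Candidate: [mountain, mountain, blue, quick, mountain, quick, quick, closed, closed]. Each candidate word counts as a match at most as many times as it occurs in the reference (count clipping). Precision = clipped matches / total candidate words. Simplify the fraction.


Reference word counts: {'blue': 2, 'closed': 2, 'mountain': 2, 'quick': 2}
Checking each candidate word (with clipping):
  'mountain' -> in reference (ref count 2, used 1/2) -> match (matches: 1)
  'mountain' -> in reference (ref count 2, used 2/2) -> match (matches: 2)
  'blue' -> in reference (ref count 2, used 1/2) -> match (matches: 3)
  'quick' -> in reference (ref count 2, used 1/2) -> match (matches: 4)
  'mountain' -> ref count 2 already used up (2/2) -> clipped, no match (matches: 4)
  'quick' -> in reference (ref count 2, used 2/2) -> match (matches: 5)
  'quick' -> ref count 2 already used up (2/2) -> clipped, no match (matches: 5)
  'closed' -> in reference (ref count 2, used 1/2) -> match (matches: 6)
  'closed' -> in reference (ref count 2, used 2/2) -> match (matches: 7)
Clipped matches: 7, Candidate length: 9
Precision = 7/9

7/9


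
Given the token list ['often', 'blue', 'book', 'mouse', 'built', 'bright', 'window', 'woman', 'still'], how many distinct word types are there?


Listing all tokens and tracking unique types:
  Token 1: 'often' -> NEW (unique so far: 1)
  Token 2: 'blue' -> NEW (unique so far: 2)
  Token 3: 'book' -> NEW (unique so far: 3)
  Token 4: 'mouse' -> NEW (unique so far: 4)
  Token 5: 'built' -> NEW (unique so far: 5)
  Token 6: 'bright' -> NEW (unique so far: 6)
  Token 7: 'window' -> NEW (unique so far: 7)
  Token 8: 'woman' -> NEW (unique so far: 8)
  Token 9: 'still' -> NEW (unique so far: 9)
Unique types: ('blue', 'book', 'bright', 'built', 'mouse', 'often', 'still', 'window', 'woman')
Vocabulary size: 9

9


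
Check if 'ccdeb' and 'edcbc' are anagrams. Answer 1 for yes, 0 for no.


Sort characters of 'ccdeb': 'bccde'
Sort characters of 'edcbc': 'bccde'
Sorted forms match -> they ARE anagrams
Result: 1

1


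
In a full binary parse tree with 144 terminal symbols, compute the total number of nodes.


Leaf nodes (terminals): 144
Internal nodes = n - 1 = 144 - 1 = 143
Total = leaves + internal = 144 + 143 = 287

287


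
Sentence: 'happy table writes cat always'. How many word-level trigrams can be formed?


Word trigrams from [5] words:
  Trigram 1: (happy table writes)
  Trigram 2: (table writes cat)
  Trigram 3: (writes cat always)
Total word trigrams: 5 - 2 = 3

3


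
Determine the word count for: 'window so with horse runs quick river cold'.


Counting words by splitting on spaces:
  Word 1: 'window'
  Word 2: 'so'
  Word 3: 'with'
  Word 4: 'horse'
  Word 5: 'runs'
  Word 6: 'quick'
  Word 7: 'river'
  Word 8: 'cold'
Total words: 8

8


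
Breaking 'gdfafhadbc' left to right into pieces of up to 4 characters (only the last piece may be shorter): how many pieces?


'gdfafhadbc' has 10 characters.
Chunking with max size 4:
  Chunk 1: 'gdfa' (positions 0-3)
  Chunk 2: 'fhad' (positions 4-7)
  Chunk 3: 'bc' (positions 8-9)
Total chunks: ceil(10 / 4) = 3

3


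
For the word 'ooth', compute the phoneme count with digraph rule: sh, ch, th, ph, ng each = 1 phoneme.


Parsing 'ooth' greedily, digraphs first:
  'o' -> vowel phoneme (phonemes so far: 1)
  'o' -> vowel phoneme (phonemes so far: 2)
  'th' -> digraph (1 consonant phoneme) (phonemes so far: 3)
Total phonemes: 3

3


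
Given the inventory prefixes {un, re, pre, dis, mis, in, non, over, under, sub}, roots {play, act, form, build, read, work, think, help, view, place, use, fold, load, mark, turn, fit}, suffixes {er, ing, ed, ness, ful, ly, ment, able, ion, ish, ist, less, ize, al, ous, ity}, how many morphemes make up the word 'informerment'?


Segmenting 'informerment' against the inventory:
  'in' -> prefix (morpheme 1)
  'form' -> root (morpheme 2)
  'er' -> suffix (morpheme 3)
  'ment' -> suffix (morpheme 4)
Total morphemes: 4

4


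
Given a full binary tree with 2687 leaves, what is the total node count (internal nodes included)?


Leaf nodes (terminals): 2687
Internal nodes = n - 1 = 2687 - 1 = 2686
Total = leaves + internal = 2687 + 2686 = 5373

5373


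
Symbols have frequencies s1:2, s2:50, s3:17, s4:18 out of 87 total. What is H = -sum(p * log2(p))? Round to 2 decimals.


Computing entropy H = -sum(p_i * log2(p_i)):
  s1: p = 2/87 = 0.0230, -p*log2(p) = 0.1251
  s2: p = 50/87 = 0.5747, -p*log2(p) = 0.4592
  s3: p = 17/87 = 0.1954, -p*log2(p) = 0.4603
  s4: p = 18/87 = 0.2069, -p*log2(p) = 0.4703
H = sum of terms = 1.5149
Rounded to 2 decimals: 1.51

1.51


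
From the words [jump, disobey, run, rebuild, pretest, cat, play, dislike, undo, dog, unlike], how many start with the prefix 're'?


Checking each word for prefix 're':
  'jump' -> no (count: 0)
  'disobey' -> no (count: 0)
  'run' -> no (count: 0)
  'rebuild' -> YES, starts with 're' (count: 1)
  'pretest' -> no (count: 1)
  'cat' -> no (count: 1)
  'play' -> no (count: 1)
  'dislike' -> no (count: 1)
  'undo' -> no (count: 1)
  'dog' -> no (count: 1)
  'unlike' -> no (count: 1)
Total with prefix 're': 1

1


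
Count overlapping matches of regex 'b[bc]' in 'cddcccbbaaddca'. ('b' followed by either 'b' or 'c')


Pattern: b[bc] means 'b' followed by either 'b' or 'c'.
Scanning 'cddcccbbaaddca' position-by-position:
  Pos 0: window 'cd' -> no
  Pos 1: window 'dd' -> no
  Pos 2: window 'dc' -> no
  Pos 3: window 'cc' -> no
  Pos 4: window 'cc' -> no
  Pos 5: window 'cb' -> no
  Pos 6: window 'bb' -> MATCH
  Pos 7: window 'ba' -> no
  Pos 8: window 'aa' -> no
  Pos 9: window 'ad' -> no
  Pos 10: window 'dd' -> no
  Pos 11: window 'dc' -> no
  Pos 12: window 'ca' -> no
  Pos 13: window 'a' -> no
Total matches: 1

1


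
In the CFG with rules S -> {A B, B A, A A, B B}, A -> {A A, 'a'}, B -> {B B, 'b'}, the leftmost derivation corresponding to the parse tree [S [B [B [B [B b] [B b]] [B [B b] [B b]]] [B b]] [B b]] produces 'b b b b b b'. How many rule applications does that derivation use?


Every bracketed nonterminal node [X ...] in the tree is produced by exactly one rule application.
Reading the tree off as a leftmost derivation:
  Step 1: S  =>  B B   (applied S -> B B)
  Step 2: B B  =>  B B B   (applied B -> B B)
  Step 3: B B B  =>  B B B B   (applied B -> B B)
  Step 4: B B B B  =>  B B B B B   (applied B -> B B)
  Step 5: B B B B B  =>  b B B B B   (applied B -> b)
  Step 6: b B B B B  =>  b b B B B   (applied B -> b)
  Step 7: b b B B B  =>  b b B B B B   (applied B -> B B)
  Step 8: b b B B B B  =>  b b b B B B   (applied B -> b)
  Step 9: b b b B B B  =>  b b b b B B   (applied B -> b)
  Step 10: b b b b B B  =>  b b b b b B   (applied B -> b)
  Step 11: b b b b b B  =>  b b b b b b   (applied B -> b)
Final yield: b b b b b b
Total rewrite steps: 11

11


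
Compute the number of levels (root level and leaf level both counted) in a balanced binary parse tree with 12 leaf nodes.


In a balanced binary tree with n leaves the deepest leaf is ceil(log2(n)) edges below the root,
so counting node levels inclusive of root and leaves gives ceil(log2(n)) + 1 levels.
log2(12) = 3.5850
ceil(3.5850) = 4
levels = 4 + 1 = 5

5


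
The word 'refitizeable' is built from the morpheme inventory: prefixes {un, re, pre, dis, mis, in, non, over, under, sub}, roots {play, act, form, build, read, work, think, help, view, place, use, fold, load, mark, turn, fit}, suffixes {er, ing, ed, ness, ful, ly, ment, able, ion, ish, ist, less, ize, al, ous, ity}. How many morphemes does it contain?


Segmenting 'refitizeable' against the inventory:
  're' -> prefix (morpheme 1)
  'fit' -> root (morpheme 2)
  'ize' -> suffix (morpheme 3)
  'able' -> suffix (morpheme 4)
Total morphemes: 4

4


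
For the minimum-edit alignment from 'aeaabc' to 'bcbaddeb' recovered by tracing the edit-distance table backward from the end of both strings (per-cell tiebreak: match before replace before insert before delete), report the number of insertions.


Edit distance = 7. Backtracking from cell (6, 8) with preference match > replace > insert > delete,
then listing the resulting alignment 'aeaabc' -> 'bcbaddeb' left to right:
  Step 1: insert 'b' [insertion #1]
  Step 2: replace a->c
  Step 3: replace e->b
  Step 4: keep 'a'
  Step 5: insert 'd' [insertion #2]
  Step 6: replace a->d
  Step 7: replace b->e
  Step 8: replace c->b
Total insertions: 2

2


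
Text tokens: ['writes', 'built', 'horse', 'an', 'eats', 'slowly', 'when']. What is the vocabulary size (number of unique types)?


Listing all tokens and tracking unique types:
  Token 1: 'writes' -> NEW (unique so far: 1)
  Token 2: 'built' -> NEW (unique so far: 2)
  Token 3: 'horse' -> NEW (unique so far: 3)
  Token 4: 'an' -> NEW (unique so far: 4)
  Token 5: 'eats' -> NEW (unique so far: 5)
  Token 6: 'slowly' -> NEW (unique so far: 6)
  Token 7: 'when' -> NEW (unique so far: 7)
Unique types: ('an', 'built', 'eats', 'horse', 'slowly', 'when', 'writes')
Vocabulary size: 7

7


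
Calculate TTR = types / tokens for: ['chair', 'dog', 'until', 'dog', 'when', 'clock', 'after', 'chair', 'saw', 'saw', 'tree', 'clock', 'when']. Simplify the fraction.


Tokens: 13
Unique types: ('after', 'chair', 'clock', 'dog', 'saw', 'tree', 'until', 'when') = 8
TTR = 8/13
Already in lowest terms.

8/13


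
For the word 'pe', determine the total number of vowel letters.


Scanning each character of 'pe':
  Position 1: 'p' -> consonant (running count: 0)
  Position 2: 'e' -> vowel (running count: 1)
Total vowels: 1

1


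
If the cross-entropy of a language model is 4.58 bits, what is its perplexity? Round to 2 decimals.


Perplexity formula: PP = 2^H
H = 4.58
PP = 2^4.58
Decompose: 2^4.58 = 2^4 * 2^0.58
2^4 = 16, 2^0.58 ~ 1.4948492
PP ~ 16 * 1.4948492 = 23.9175872
Rounded to 2 decimals: 23.92

23.92


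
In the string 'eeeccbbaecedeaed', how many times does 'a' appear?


Scanning 'eeeccbbaecedeaed' for 'a':
  Position 7: 'a' -> MATCH (count: 1)
  Position 13: 'a' -> MATCH (count: 2)
Total occurrences of 'a': 2

2


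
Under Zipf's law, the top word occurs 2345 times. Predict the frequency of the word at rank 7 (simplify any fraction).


Zipf's law: freq(rank) = f1 / rank
f1 = 2345, rank = 7
freq = 2345 / 7
= 335

335


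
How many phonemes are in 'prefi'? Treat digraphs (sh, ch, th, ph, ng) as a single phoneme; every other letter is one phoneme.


Parsing 'prefi' greedily, digraphs first:
  'p' -> consonant phoneme (phonemes so far: 1)
  'r' -> consonant phoneme (phonemes so far: 2)
  'e' -> vowel phoneme (phonemes so far: 3)
  'f' -> consonant phoneme (phonemes so far: 4)
  'i' -> vowel phoneme (phonemes so far: 5)
Total phonemes: 5

5


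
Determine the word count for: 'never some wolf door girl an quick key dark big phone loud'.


Counting words by splitting on spaces:
  Word 1: 'never'
  Word 2: 'some'
  Word 3: 'wolf'
  Word 4: 'door'
  Word 5: 'girl'
  Word 6: 'an'
  Word 7: 'quick'
  Word 8: 'key'
  Word 9: 'dark'
  Word 10: 'big'
  Word 11: 'phone'
  Word 12: 'loud'
Total words: 12

12


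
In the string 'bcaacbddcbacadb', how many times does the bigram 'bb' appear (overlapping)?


Scanning 'bcaacbddcbacadb' for bigram 'bb':
  Position 0: 'bc' -> no
  Position 1: 'ca' -> no
  Position 2: 'aa' -> no
  Position 3: 'ac' -> no
  Position 4: 'cb' -> no
  Position 5: 'bd' -> no
  Position 6: 'dd' -> no
  Position 7: 'dc' -> no
  Position 8: 'cb' -> no
  Position 9: 'ba' -> no
  Position 10: 'ac' -> no
  Position 11: 'ca' -> no
  Position 12: 'ad' -> no
  Position 13: 'db' -> no
Total matches: 0

0


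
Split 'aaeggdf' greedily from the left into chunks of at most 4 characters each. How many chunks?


'aaeggdf' has 7 characters.
Chunking with max size 4:
  Chunk 1: 'aaeg' (positions 0-3)
  Chunk 2: 'gdf' (positions 4-6)
Total chunks: ceil(7 / 4) = 2

2


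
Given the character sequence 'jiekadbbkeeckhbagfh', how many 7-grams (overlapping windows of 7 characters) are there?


String 'jiekadbbkeeckhbagfh' has length L = 19.
Number of overlapping n-grams = L - n + 1
Substituting: 19 - 7 + 1 = 13

13


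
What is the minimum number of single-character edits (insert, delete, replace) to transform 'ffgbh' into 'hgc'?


Building DP table for s1='ffgbh' (len 5) and s2='hgc' (len 3):
       h  g  c
    0  1  2  3
  f 1  1  2  3
  f 2  2  2  3
  g 3  3  2  3
  b 4  4  3  3
  h 5  4  4  4
Edit distance = dp[5][3] = 4

4


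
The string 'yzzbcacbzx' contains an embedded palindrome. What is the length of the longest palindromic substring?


Scanning 'yzzbcacbzx' for palindromic substrings.
Substring at positions 2-8: 'zbcacbz'.
Check: reverse('zbcacbz') = 'zbcacbz' -> palindrome confirmed.
Neighbouring characters ('z' / 'x') break symmetry, so it cannot extend further.
No longer palindromic substring exists; longest length = 7

7


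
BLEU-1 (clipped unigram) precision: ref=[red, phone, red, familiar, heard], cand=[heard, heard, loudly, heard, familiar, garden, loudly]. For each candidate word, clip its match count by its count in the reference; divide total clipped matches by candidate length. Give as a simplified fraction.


Reference word counts: {'familiar': 1, 'heard': 1, 'phone': 1, 'red': 2}
Checking each candidate word (with clipping):
  'heard' -> in reference (ref count 1, used 1/1) -> match (matches: 1)
  'heard' -> ref count 1 already used up (1/1) -> clipped, no match (matches: 1)
  'loudly' -> not in reference -> no match (matches: 1)
  'heard' -> ref count 1 already used up (1/1) -> clipped, no match (matches: 1)
  'familiar' -> in reference (ref count 1, used 1/1) -> match (matches: 2)
  'garden' -> not in reference -> no match (matches: 2)
  'loudly' -> not in reference -> no match (matches: 2)
Clipped matches: 2, Candidate length: 7
Precision = 2/7

2/7


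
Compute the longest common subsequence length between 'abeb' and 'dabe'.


DP table for LCS of 'abeb' and 'dabe':
       d  a  b  e
    0  0  0  0  0
  a 0  0  1  1  1
  b 0  0  1  2  2
  e 0  0  1  2  3
  b 0  0  1  2  3
LCS: 'abe'
LCS length = 3

3


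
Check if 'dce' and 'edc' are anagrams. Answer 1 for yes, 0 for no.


Sort characters of 'dce': 'cde'
Sort characters of 'edc': 'cde'
Sorted forms match -> they ARE anagrams
Result: 1

1


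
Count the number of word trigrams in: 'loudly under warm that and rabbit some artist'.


Word trigrams from [8] words:
  Trigram 1: (loudly under warm)
  Trigram 2: (under warm that)
  Trigram 3: (warm that and)
  Trigram 4: (that and rabbit)
  Trigram 5: (and rabbit some)
  Trigram 6: (rabbit some artist)
Total word trigrams: 8 - 2 = 6

6


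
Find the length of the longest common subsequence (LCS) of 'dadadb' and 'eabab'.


DP table for LCS of 'dadadb' and 'eabab':
       e  a  b  a  b
    0  0  0  0  0  0
  d 0  0  0  0  0  0
  a 0  0  1  1  1  1
  d 0  0  1  1  1  1
  a 0  0  1  1  2  2
  d 0  0  1  1  2  2
  b 0  0  1  2  2  3
LCS: 'aab'
LCS length = 3

3


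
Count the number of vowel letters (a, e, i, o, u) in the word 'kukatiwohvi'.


Scanning each character of 'kukatiwohvi':
  Position 1: 'k' -> consonant (running count: 0)
  Position 2: 'u' -> vowel (running count: 1)
  Position 3: 'k' -> consonant (running count: 1)
  Position 4: 'a' -> vowel (running count: 2)
  Position 5: 't' -> consonant (running count: 2)
  Position 6: 'i' -> vowel (running count: 3)
  Position 7: 'w' -> consonant (running count: 3)
  Position 8: 'o' -> vowel (running count: 4)
  Position 9: 'h' -> consonant (running count: 4)
  Position 10: 'v' -> consonant (running count: 4)
  Position 11: 'i' -> vowel (running count: 5)
Total vowels: 5

5


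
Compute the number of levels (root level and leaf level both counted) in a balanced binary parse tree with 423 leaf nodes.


In a balanced binary tree with n leaves the deepest leaf is ceil(log2(n)) edges below the root,
so counting node levels inclusive of root and leaves gives ceil(log2(n)) + 1 levels.
log2(423) = 8.7245
ceil(8.7245) = 9
levels = 9 + 1 = 10

10


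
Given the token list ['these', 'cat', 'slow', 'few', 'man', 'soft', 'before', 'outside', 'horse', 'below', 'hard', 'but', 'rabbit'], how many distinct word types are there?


Listing all tokens and tracking unique types:
  Token 1: 'these' -> NEW (unique so far: 1)
  Token 2: 'cat' -> NEW (unique so far: 2)
  Token 3: 'slow' -> NEW (unique so far: 3)
  Token 4: 'few' -> NEW (unique so far: 4)
  Token 5: 'man' -> NEW (unique so far: 5)
  Token 6: 'soft' -> NEW (unique so far: 6)
  Token 7: 'before' -> NEW (unique so far: 7)
  Token 8: 'outside' -> NEW (unique so far: 8)
  Token 9: 'horse' -> NEW (unique so far: 9)
  Token 10: 'below' -> NEW (unique so far: 10)
  Token 11: 'hard' -> NEW (unique so far: 11)
  Token 12: 'but' -> NEW (unique so far: 12)
  Token 13: 'rabbit' -> NEW (unique so far: 13)
Unique types: ('before', 'below', 'but', 'cat', 'few', 'hard', 'horse', 'man', 'outside', 'rabbit', 'slow', 'soft', 'these')
Vocabulary size: 13

13


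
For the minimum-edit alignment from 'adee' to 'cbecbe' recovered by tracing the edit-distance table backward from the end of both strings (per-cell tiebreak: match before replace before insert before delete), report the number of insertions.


Edit distance = 4. Backtracking from cell (4, 6) with preference match > replace > insert > delete,
then listing the resulting alignment 'adee' -> 'cbecbe' left to right:
  Step 1: replace a->c
  Step 2: replace d->b
  Step 3: keep 'e'
  Step 4: insert 'c' [insertion #1]
  Step 5: insert 'b' [insertion #2]
  Step 6: keep 'e'
Total insertions: 2

2


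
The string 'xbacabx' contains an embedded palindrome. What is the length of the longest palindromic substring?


Scanning 'xbacabx' for palindromic substrings.
Substring at positions 0-6: 'xbacabx'.
Check: reverse('xbacabx') = 'xbacabx' -> palindrome confirmed.
No longer palindromic substring exists; longest length = 7

7


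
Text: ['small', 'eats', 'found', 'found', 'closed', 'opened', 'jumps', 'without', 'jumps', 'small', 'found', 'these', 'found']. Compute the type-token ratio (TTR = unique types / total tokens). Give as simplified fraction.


Tokens: 13
Unique types: ('closed', 'eats', 'found', 'jumps', 'opened', 'small', 'these', 'without') = 8
TTR = 8/13
Already in lowest terms.

8/13


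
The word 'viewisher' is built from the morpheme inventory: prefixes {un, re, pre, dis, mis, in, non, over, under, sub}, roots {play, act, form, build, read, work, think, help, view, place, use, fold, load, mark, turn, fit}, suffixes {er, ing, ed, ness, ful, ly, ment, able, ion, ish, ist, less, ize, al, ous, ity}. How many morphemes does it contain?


Segmenting 'viewisher' against the inventory:
  'view' -> root (morpheme 1)
  'ish' -> suffix (morpheme 2)
  'er' -> suffix (morpheme 3)
Total morphemes: 3

3


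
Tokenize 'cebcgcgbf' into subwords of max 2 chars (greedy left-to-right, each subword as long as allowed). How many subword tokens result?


'cebcgcgbf' has 9 characters.
Chunking with max size 2:
  Chunk 1: 'ce' (positions 0-1)
  Chunk 2: 'bc' (positions 2-3)
  Chunk 3: 'gc' (positions 4-5)
  Chunk 4: 'gb' (positions 6-7)
  Chunk 5: 'f' (positions 8-8)
Total chunks: ceil(9 / 2) = 5

5


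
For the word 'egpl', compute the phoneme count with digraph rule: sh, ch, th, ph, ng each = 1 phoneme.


Parsing 'egpl' greedily, digraphs first:
  'e' -> vowel phoneme (phonemes so far: 1)
  'g' -> consonant phoneme (phonemes so far: 2)
  'p' -> consonant phoneme (phonemes so far: 3)
  'l' -> consonant phoneme (phonemes so far: 4)
Total phonemes: 4

4


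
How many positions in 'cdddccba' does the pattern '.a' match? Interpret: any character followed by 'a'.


Pattern: .a means any character followed by 'a'.
Scanning 'cdddccba' position-by-position:
  Pos 0: window 'cd' -> no
  Pos 1: window 'dd' -> no
  Pos 2: window 'dd' -> no
  Pos 3: window 'dc' -> no
  Pos 4: window 'cc' -> no
  Pos 5: window 'cb' -> no
  Pos 6: window 'ba' -> MATCH
  Pos 7: window 'a' -> no
Total matches: 1

1


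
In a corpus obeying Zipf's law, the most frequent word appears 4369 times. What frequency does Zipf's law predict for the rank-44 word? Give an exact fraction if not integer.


Zipf's law: freq(rank) = f1 / rank
f1 = 4369, rank = 44
freq = 4369 / 44
GCD(4369, 44) = 1
Simplified: 4369/44

4369/44


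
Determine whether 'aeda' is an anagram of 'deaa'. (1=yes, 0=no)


Sort characters of 'aeda': 'aade'
Sort characters of 'deaa': 'aade'
Sorted forms match -> they ARE anagrams
Result: 1

1


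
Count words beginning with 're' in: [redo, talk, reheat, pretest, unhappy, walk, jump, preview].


Checking each word for prefix 're':
  'redo' -> YES, starts with 're' (count: 1)
  'talk' -> no (count: 1)
  'reheat' -> YES, starts with 're' (count: 2)
  'pretest' -> no (count: 2)
  'unhappy' -> no (count: 2)
  'walk' -> no (count: 2)
  'jump' -> no (count: 2)
  'preview' -> no (count: 2)
Total with prefix 're': 2

2


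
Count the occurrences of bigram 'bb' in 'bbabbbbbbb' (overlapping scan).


Scanning 'bbabbbbbbb' for bigram 'bb':
  Position 0: 'bb' -> MATCH
  Position 1: 'ba' -> no
  Position 2: 'ab' -> no
  Position 3: 'bb' -> MATCH
  Position 4: 'bb' -> MATCH
  Position 5: 'bb' -> MATCH
  Position 6: 'bb' -> MATCH
  Position 7: 'bb' -> MATCH
  Position 8: 'bb' -> MATCH
Total matches: 7

7


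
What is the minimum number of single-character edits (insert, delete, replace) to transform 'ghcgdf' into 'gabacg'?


Building DP table for s1='ghcgdf' (len 6) and s2='gabacg' (len 6):
       g  a  b  a  c  g
    0  1  2  3  4  5  6
  g 1  0  1  2  3  4  5
  h 2  1  1  2  3  4  5
  c 3  2  2  2  3  3  4
  g 4  3  3  3  3  4  3
  d 5  4  4  4  4  4  4
  f 6  5  5  5  5  5  5
Edit distance = dp[6][6] = 5

5


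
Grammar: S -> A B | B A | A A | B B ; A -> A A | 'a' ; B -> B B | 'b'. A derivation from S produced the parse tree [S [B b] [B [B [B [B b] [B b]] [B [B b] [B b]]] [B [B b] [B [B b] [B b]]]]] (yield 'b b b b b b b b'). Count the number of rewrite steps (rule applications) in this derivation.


Every bracketed nonterminal node [X ...] in the tree is produced by exactly one rule application.
Reading the tree off as a leftmost derivation:
  Step 1: S  =>  B B   (applied S -> B B)
  Step 2: B B  =>  b B   (applied B -> b)
  Step 3: b B  =>  b B B   (applied B -> B B)
  Step 4: b B B  =>  b B B B   (applied B -> B B)
  Step 5: b B B B  =>  b B B B B   (applied B -> B B)
  Step 6: b B B B B  =>  b b B B B   (applied B -> b)
  Step 7: b b B B B  =>  b b b B B   (applied B -> b)
  Step 8: b b b B B  =>  b b b B B B   (applied B -> B B)
  Step 9: b b b B B B  =>  b b b b B B   (applied B -> b)
  Step 10: b b b b B B  =>  b b b b b B   (applied B -> b)
  Step 11: b b b b b B  =>  b b b b b B B   (applied B -> B B)
  Step 12: b b b b b B B  =>  b b b b b b B   (applied B -> b)
  Step 13: b b b b b b B  =>  b b b b b b B B   (applied B -> B B)
  Step 14: b b b b b b B B  =>  b b b b b b b B   (applied B -> b)
  Step 15: b b b b b b b B  =>  b b b b b b b b   (applied B -> b)
Final yield: b b b b b b b b
Total rewrite steps: 15

15


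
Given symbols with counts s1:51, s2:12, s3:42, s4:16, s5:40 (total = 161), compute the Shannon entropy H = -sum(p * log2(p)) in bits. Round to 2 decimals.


Computing entropy H = -sum(p_i * log2(p_i)):
  s1: p = 51/161 = 0.3168, -p*log2(p) = 0.5254
  s2: p = 12/161 = 0.0745, -p*log2(p) = 0.2792
  s3: p = 42/161 = 0.2609, -p*log2(p) = 0.5057
  s4: p = 16/161 = 0.0994, -p*log2(p) = 0.3310
  s5: p = 40/161 = 0.2484, -p*log2(p) = 0.4991
H = sum of terms = 2.1404
Rounded to 2 decimals: 2.14

2.14


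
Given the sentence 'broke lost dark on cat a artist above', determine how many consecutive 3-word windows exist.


Word trigrams from [8] words:
  Trigram 1: (broke lost dark)
  Trigram 2: (lost dark on)
  Trigram 3: (dark on cat)
  Trigram 4: (on cat a)
  Trigram 5: (cat a artist)
  Trigram 6: (a artist above)
Total word trigrams: 8 - 2 = 6

6


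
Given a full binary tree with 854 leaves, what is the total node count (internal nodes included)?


Leaf nodes (terminals): 854
Internal nodes = n - 1 = 854 - 1 = 853
Total = leaves + internal = 854 + 853 = 1707

1707


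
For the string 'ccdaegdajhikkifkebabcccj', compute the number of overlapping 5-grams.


String 'ccdaegdajhikkifkebabcccj' has length L = 24.
Number of overlapping n-grams = L - n + 1
Substituting: 24 - 5 + 1 = 20

20


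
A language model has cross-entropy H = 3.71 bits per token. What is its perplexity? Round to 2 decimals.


Perplexity formula: PP = 2^H
H = 3.71
PP = 2^3.71
Decompose: 2^3.71 = 2^3 * 2^0.71
2^3 = 8, 2^0.71 ~ 1.6358041
PP ~ 8 * 1.6358041 = 13.0864328
Rounded to 2 decimals: 13.09

13.09


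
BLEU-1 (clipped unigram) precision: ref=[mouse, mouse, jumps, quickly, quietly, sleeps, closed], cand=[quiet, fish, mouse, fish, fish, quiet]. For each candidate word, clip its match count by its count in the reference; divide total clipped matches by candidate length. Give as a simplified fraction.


Reference word counts: {'closed': 1, 'jumps': 1, 'mouse': 2, 'quickly': 1, 'quietly': 1, 'sleeps': 1}
Checking each candidate word (with clipping):
  'quiet' -> not in reference -> no match (matches: 0)
  'fish' -> not in reference -> no match (matches: 0)
  'mouse' -> in reference (ref count 2, used 1/2) -> match (matches: 1)
  'fish' -> not in reference -> no match (matches: 1)
  'fish' -> not in reference -> no match (matches: 1)
  'quiet' -> not in reference -> no match (matches: 1)
Clipped matches: 1, Candidate length: 6
Precision = 1/6

1/6


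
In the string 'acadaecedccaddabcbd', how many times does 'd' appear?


Scanning 'acadaecedccaddabcbd' for 'd':
  Position 3: 'd' -> MATCH (count: 1)
  Position 8: 'd' -> MATCH (count: 2)
  Position 12: 'd' -> MATCH (count: 3)
  Position 13: 'd' -> MATCH (count: 4)
  Position 18: 'd' -> MATCH (count: 5)
Total occurrences of 'd': 5

5


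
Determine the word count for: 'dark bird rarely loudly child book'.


Counting words by splitting on spaces:
  Word 1: 'dark'
  Word 2: 'bird'
  Word 3: 'rarely'
  Word 4: 'loudly'
  Word 5: 'child'
  Word 6: 'book'
Total words: 6

6


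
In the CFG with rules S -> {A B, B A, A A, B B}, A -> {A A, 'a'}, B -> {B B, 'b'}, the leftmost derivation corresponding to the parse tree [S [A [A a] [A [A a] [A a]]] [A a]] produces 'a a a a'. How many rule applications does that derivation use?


Every bracketed nonterminal node [X ...] in the tree is produced by exactly one rule application.
Reading the tree off as a leftmost derivation:
  Step 1: S  =>  A A   (applied S -> A A)
  Step 2: A A  =>  A A A   (applied A -> A A)
  Step 3: A A A  =>  a A A   (applied A -> a)
  Step 4: a A A  =>  a A A A   (applied A -> A A)
  Step 5: a A A A  =>  a a A A   (applied A -> a)
  Step 6: a a A A  =>  a a a A   (applied A -> a)
  Step 7: a a a A  =>  a a a a   (applied A -> a)
Final yield: a a a a
Total rewrite steps: 7

7


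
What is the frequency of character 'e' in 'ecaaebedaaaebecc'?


Scanning 'ecaaebedaaaebecc' for 'e':
  Position 0: 'e' -> MATCH (count: 1)
  Position 4: 'e' -> MATCH (count: 2)
  Position 6: 'e' -> MATCH (count: 3)
  Position 11: 'e' -> MATCH (count: 4)
  Position 13: 'e' -> MATCH (count: 5)
Total occurrences of 'e': 5

5


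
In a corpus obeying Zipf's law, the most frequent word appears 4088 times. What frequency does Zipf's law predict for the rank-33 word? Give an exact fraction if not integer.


Zipf's law: freq(rank) = f1 / rank
f1 = 4088, rank = 33
freq = 4088 / 33
GCD(4088, 33) = 1
Simplified: 4088/33

4088/33


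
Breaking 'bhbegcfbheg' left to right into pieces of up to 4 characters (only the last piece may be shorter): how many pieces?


'bhbegcfbheg' has 11 characters.
Chunking with max size 4:
  Chunk 1: 'bhbe' (positions 0-3)
  Chunk 2: 'gcfb' (positions 4-7)
  Chunk 3: 'heg' (positions 8-10)
Total chunks: ceil(11 / 4) = 3

3


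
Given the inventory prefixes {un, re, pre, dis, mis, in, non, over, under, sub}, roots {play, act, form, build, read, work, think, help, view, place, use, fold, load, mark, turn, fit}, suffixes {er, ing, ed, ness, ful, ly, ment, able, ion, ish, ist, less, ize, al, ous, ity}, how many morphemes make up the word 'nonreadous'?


Segmenting 'nonreadous' against the inventory:
  'non' -> prefix (morpheme 1)
  'read' -> root (morpheme 2)
  'ous' -> suffix (morpheme 3)
Total morphemes: 3

3


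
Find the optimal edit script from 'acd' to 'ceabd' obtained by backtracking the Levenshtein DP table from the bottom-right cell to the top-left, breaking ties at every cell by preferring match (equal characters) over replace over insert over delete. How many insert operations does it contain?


Edit distance = 3. Backtracking from cell (3, 5) with preference match > replace > insert > delete,
then listing the resulting alignment 'acd' -> 'ceabd' left to right:
  Step 1: insert 'c' [insertion #1]
  Step 2: insert 'e' [insertion #2]
  Step 3: keep 'a'
  Step 4: replace c->b
  Step 5: keep 'd'
Total insertions: 2

2


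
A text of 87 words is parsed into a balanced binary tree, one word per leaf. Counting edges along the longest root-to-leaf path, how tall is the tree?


In a balanced binary tree with n leaves the deepest leaf is ceil(log2(n)) edges below the root.
log2(87) = 6.4429
ceil(6.4429) = 7
height (edges) = 7

7


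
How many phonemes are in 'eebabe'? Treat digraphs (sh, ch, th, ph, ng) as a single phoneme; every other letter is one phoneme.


Parsing 'eebabe' greedily, digraphs first:
  'e' -> vowel phoneme (phonemes so far: 1)
  'e' -> vowel phoneme (phonemes so far: 2)
  'b' -> consonant phoneme (phonemes so far: 3)
  'a' -> vowel phoneme (phonemes so far: 4)
  'b' -> consonant phoneme (phonemes so far: 5)
  'e' -> vowel phoneme (phonemes so far: 6)
Total phonemes: 6

6


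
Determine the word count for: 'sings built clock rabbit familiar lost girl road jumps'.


Counting words by splitting on spaces:
  Word 1: 'sings'
  Word 2: 'built'
  Word 3: 'clock'
  Word 4: 'rabbit'
  Word 5: 'familiar'
  Word 6: 'lost'
  Word 7: 'girl'
  Word 8: 'road'
  Word 9: 'jumps'
Total words: 9

9


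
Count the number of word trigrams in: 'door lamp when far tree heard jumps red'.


Word trigrams from [8] words:
  Trigram 1: (door lamp when)
  Trigram 2: (lamp when far)
  Trigram 3: (when far tree)
  Trigram 4: (far tree heard)
  Trigram 5: (tree heard jumps)
  Trigram 6: (heard jumps red)
Total word trigrams: 8 - 2 = 6

6


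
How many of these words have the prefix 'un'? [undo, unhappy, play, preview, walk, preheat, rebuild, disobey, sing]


Checking each word for prefix 'un':
  'undo' -> YES, starts with 'un' (count: 1)
  'unhappy' -> YES, starts with 'un' (count: 2)
  'play' -> no (count: 2)
  'preview' -> no (count: 2)
  'walk' -> no (count: 2)
  'preheat' -> no (count: 2)
  'rebuild' -> no (count: 2)
  'disobey' -> no (count: 2)
  'sing' -> no (count: 2)
Total with prefix 'un': 2

2


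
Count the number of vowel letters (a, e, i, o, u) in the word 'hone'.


Scanning each character of 'hone':
  Position 1: 'h' -> consonant (running count: 0)
  Position 2: 'o' -> vowel (running count: 1)
  Position 3: 'n' -> consonant (running count: 1)
  Position 4: 'e' -> vowel (running count: 2)
Total vowels: 2

2


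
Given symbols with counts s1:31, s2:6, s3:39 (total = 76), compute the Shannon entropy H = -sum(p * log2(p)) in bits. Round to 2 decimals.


Computing entropy H = -sum(p_i * log2(p_i)):
  s1: p = 31/76 = 0.4079, -p*log2(p) = 0.5277
  s2: p = 6/76 = 0.0789, -p*log2(p) = 0.2892
  s3: p = 39/76 = 0.5132, -p*log2(p) = 0.4939
H = sum of terms = 1.3108
Rounded to 2 decimals: 1.31

1.31
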